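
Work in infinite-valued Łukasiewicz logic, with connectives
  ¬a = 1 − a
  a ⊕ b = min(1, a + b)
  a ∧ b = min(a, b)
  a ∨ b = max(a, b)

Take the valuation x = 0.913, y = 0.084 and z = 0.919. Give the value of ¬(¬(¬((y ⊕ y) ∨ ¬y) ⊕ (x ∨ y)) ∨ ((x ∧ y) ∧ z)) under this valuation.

0.916

y ⊕ y = min(1, 0.084 + 0.084) = min(1, 0.168) = 0.168
¬y = 1 − 0.084 = 0.916
(y ⊕ y) ∨ ¬y = max(0.168, 0.916) = 0.916
¬((y ⊕ y) ∨ ¬y) = 1 − 0.916 = 0.084
x ∨ y = max(0.913, 0.084) = 0.913
¬((y ⊕ y) ∨ ¬y) ⊕ (x ∨ y) = min(1, 0.084 + 0.913) = min(1, 0.997) = 0.997
¬(¬((y ⊕ y) ∨ ¬y) ⊕ (x ∨ y)) = 1 − 0.997 = 0.003
x ∧ y = min(0.913, 0.084) = 0.084
(x ∧ y) ∧ z = min(0.084, 0.919) = 0.084
¬(¬((y ⊕ y) ∨ ¬y) ⊕ (x ∨ y)) ∨ ((x ∧ y) ∧ z) = max(0.003, 0.084) = 0.084
¬(¬(¬((y ⊕ y) ∨ ¬y) ⊕ (x ∨ y)) ∨ ((x ∧ y) ∧ z)) = 1 − 0.084 = 0.916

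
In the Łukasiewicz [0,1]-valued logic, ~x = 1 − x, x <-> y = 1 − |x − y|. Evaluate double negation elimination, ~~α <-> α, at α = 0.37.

1.00

~α = 1 − 0.37 = 0.63
~~α = 1 − 0.63 = 0.37
~~α <-> α = 1 − |0.37 − 0.37| = 1 − 0.00 = 1.00
(As expected: always 1 in Ł∞ since negation is involutive.)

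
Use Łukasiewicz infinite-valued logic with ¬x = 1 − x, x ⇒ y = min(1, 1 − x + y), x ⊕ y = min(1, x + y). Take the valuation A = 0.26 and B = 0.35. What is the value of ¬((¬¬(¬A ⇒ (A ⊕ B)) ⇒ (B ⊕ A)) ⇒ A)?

0.48

¬A = 1 − 0.26 = 0.74
A ⊕ B = min(1, 0.26 + 0.35) = min(1, 0.61) = 0.61
¬A ⇒ (A ⊕ B) = min(1, 1 − 0.74 + 0.61) = min(1, 0.87) = 0.87
¬(¬A ⇒ (A ⊕ B)) = 1 − 0.87 = 0.13
¬¬(¬A ⇒ (A ⊕ B)) = 1 − 0.13 = 0.87
B ⊕ A = min(1, 0.35 + 0.26) = min(1, 0.61) = 0.61
¬¬(¬A ⇒ (A ⊕ B)) ⇒ (B ⊕ A) = min(1, 1 − 0.87 + 0.61) = min(1, 0.74) = 0.74
(¬¬(¬A ⇒ (A ⊕ B)) ⇒ (B ⊕ A)) ⇒ A = min(1, 1 − 0.74 + 0.26) = min(1, 0.52) = 0.52
¬((¬¬(¬A ⇒ (A ⊕ B)) ⇒ (B ⊕ A)) ⇒ A) = 1 − 0.52 = 0.48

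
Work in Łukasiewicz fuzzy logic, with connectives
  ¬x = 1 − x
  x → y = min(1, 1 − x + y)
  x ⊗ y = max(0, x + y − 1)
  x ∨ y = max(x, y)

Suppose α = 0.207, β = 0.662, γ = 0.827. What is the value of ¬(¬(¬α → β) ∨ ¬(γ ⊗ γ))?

¬α = 1 − 0.207 = 0.793
¬α → β = min(1, 1 − 0.793 + 0.662) = min(1, 0.869) = 0.869
¬(¬α → β) = 1 − 0.869 = 0.131
γ ⊗ γ = max(0, 0.827 + 0.827 − 1) = max(0, 0.654) = 0.654
¬(γ ⊗ γ) = 1 − 0.654 = 0.346
¬(¬α → β) ∨ ¬(γ ⊗ γ) = max(0.131, 0.346) = 0.346
¬(¬(¬α → β) ∨ ¬(γ ⊗ γ)) = 1 − 0.346 = 0.654

0.654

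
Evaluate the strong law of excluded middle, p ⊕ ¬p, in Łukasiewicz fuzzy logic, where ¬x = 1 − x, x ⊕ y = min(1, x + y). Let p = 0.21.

1.00

¬p = 1 − 0.21 = 0.79
p ⊕ ¬p = min(1, 0.21 + 0.79) = min(1, 1.00) = 1.00
(As expected: always 1 in Ł∞ since a ⊕ (1−a) = 1.)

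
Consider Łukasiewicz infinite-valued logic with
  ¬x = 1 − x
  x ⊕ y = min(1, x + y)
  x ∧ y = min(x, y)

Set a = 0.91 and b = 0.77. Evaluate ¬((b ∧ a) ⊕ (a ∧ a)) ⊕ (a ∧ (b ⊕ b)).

b ∧ a = min(0.77, 0.91) = 0.77
a ∧ a = min(0.91, 0.91) = 0.91
(b ∧ a) ⊕ (a ∧ a) = min(1, 0.77 + 0.91) = min(1, 1.68) = 1.00
¬((b ∧ a) ⊕ (a ∧ a)) = 1 − 1.00 = 0.00
b ⊕ b = min(1, 0.77 + 0.77) = min(1, 1.54) = 1.00
a ∧ (b ⊕ b) = min(0.91, 1.00) = 0.91
¬((b ∧ a) ⊕ (a ∧ a)) ⊕ (a ∧ (b ⊕ b)) = min(1, 0.00 + 0.91) = min(1, 0.91) = 0.91

0.91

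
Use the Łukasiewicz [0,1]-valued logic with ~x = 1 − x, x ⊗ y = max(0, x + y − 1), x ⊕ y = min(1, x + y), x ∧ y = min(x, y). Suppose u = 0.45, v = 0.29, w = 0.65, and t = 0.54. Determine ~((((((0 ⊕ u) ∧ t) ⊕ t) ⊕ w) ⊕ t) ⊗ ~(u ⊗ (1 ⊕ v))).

0 ⊕ u = min(1, 0.00 + 0.45) = min(1, 0.45) = 0.45
(0 ⊕ u) ∧ t = min(0.45, 0.54) = 0.45
((0 ⊕ u) ∧ t) ⊕ t = min(1, 0.45 + 0.54) = min(1, 0.99) = 0.99
(((0 ⊕ u) ∧ t) ⊕ t) ⊕ w = min(1, 0.99 + 0.65) = min(1, 1.64) = 1.00
((((0 ⊕ u) ∧ t) ⊕ t) ⊕ w) ⊕ t = min(1, 1.00 + 0.54) = min(1, 1.54) = 1.00
1 ⊕ v = min(1, 1.00 + 0.29) = min(1, 1.29) = 1.00
u ⊗ (1 ⊕ v) = max(0, 0.45 + 1.00 − 1) = max(0, 0.45) = 0.45
~(u ⊗ (1 ⊕ v)) = 1 − 0.45 = 0.55
(((((0 ⊕ u) ∧ t) ⊕ t) ⊕ w) ⊕ t) ⊗ ~(u ⊗ (1 ⊕ v)) = max(0, 1.00 + 0.55 − 1) = max(0, 0.55) = 0.55
~((((((0 ⊕ u) ∧ t) ⊕ t) ⊕ w) ⊕ t) ⊗ ~(u ⊗ (1 ⊕ v))) = 1 − 0.55 = 0.45

0.45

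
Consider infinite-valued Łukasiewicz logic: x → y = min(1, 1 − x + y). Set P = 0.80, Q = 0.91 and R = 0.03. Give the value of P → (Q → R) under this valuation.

Q → R = min(1, 1 − 0.91 + 0.03) = min(1, 0.12) = 0.12
P → (Q → R) = min(1, 1 − 0.80 + 0.12) = min(1, 0.32) = 0.32

0.32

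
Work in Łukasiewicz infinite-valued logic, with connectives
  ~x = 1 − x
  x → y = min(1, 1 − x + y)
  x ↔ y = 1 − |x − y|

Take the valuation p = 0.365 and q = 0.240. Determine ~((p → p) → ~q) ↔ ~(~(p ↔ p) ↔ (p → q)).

p → p = min(1, 1 − 0.365 + 0.365) = min(1, 1.000) = 1.000
~q = 1 − 0.240 = 0.760
(p → p) → ~q = min(1, 1 − 1.000 + 0.760) = min(1, 0.760) = 0.760
~((p → p) → ~q) = 1 − 0.760 = 0.240
p ↔ p = 1 − |0.365 − 0.365| = 1 − 0.000 = 1.000
~(p ↔ p) = 1 − 1.000 = 0.000
p → q = min(1, 1 − 0.365 + 0.240) = min(1, 0.875) = 0.875
~(p ↔ p) ↔ (p → q) = 1 − |0.000 − 0.875| = 1 − 0.875 = 0.125
~(~(p ↔ p) ↔ (p → q)) = 1 − 0.125 = 0.875
~((p → p) → ~q) ↔ ~(~(p ↔ p) ↔ (p → q)) = 1 − |0.240 − 0.875| = 1 − 0.635 = 0.365

0.365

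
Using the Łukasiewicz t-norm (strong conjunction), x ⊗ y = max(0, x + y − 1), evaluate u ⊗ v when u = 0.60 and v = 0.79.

0.39

u ⊗ v = max(0, 0.60 + 0.79 − 1) = max(0, 0.39) = 0.39
For comparison, the Gödel (minimum) t-norm min(x, y) would give 0.60.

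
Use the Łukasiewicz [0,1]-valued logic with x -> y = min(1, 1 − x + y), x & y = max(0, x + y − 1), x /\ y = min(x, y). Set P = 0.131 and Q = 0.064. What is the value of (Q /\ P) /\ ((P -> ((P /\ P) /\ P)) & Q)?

0.064

Q /\ P = min(0.064, 0.131) = 0.064
P /\ P = min(0.131, 0.131) = 0.131
(P /\ P) /\ P = min(0.131, 0.131) = 0.131
P -> ((P /\ P) /\ P) = min(1, 1 − 0.131 + 0.131) = min(1, 1.000) = 1.000
(P -> ((P /\ P) /\ P)) & Q = max(0, 1.000 + 0.064 − 1) = max(0, 0.064) = 0.064
(Q /\ P) /\ ((P -> ((P /\ P) /\ P)) & Q) = min(0.064, 0.064) = 0.064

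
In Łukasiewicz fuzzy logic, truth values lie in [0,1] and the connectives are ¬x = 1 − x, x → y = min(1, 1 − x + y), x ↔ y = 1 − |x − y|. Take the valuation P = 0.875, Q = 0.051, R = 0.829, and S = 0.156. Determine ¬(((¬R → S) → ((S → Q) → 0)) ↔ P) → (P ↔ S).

¬R = 1 − 0.829 = 0.171
¬R → S = min(1, 1 − 0.171 + 0.156) = min(1, 0.985) = 0.985
S → Q = min(1, 1 − 0.156 + 0.051) = min(1, 0.895) = 0.895
(S → Q) → 0 = min(1, 1 − 0.895 + 0.000) = min(1, 0.105) = 0.105
(¬R → S) → ((S → Q) → 0) = min(1, 1 − 0.985 + 0.105) = min(1, 0.120) = 0.120
((¬R → S) → ((S → Q) → 0)) ↔ P = 1 − |0.120 − 0.875| = 1 − 0.755 = 0.245
¬(((¬R → S) → ((S → Q) → 0)) ↔ P) = 1 − 0.245 = 0.755
P ↔ S = 1 − |0.875 − 0.156| = 1 − 0.719 = 0.281
¬(((¬R → S) → ((S → Q) → 0)) ↔ P) → (P ↔ S) = min(1, 1 − 0.755 + 0.281) = min(1, 0.526) = 0.526

0.526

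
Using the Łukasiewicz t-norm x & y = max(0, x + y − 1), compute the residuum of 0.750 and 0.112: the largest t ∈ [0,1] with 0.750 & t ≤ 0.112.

0.362

The residuum of the Łukasiewicz t-norm gives the supremum: min(1, 1 − 0.750 + 0.112).
1 − 0.750 + 0.112 = 0.362, so t = min(1, 0.362) = 0.362.
Check: 0.750 & 0.362 = max(0, 0.112) = 0.112 ≤ 0.112.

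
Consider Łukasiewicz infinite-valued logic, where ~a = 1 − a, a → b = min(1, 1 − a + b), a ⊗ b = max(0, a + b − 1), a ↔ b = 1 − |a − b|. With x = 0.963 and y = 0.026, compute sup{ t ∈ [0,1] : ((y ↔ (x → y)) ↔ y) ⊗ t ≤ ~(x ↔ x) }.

0.937

x → y = min(1, 1 − 0.963 + 0.026) = min(1, 0.063) = 0.063
y ↔ (x → y) = 1 − |0.026 − 0.063| = 1 − 0.037 = 0.963
(y ↔ (x → y)) ↔ y = 1 − |0.963 − 0.026| = 1 − 0.937 = 0.063
So the left factor is (y ↔ (x → y)) ↔ y = 0.063.
x ↔ x = 1 − |0.963 − 0.963| = 1 − 0.000 = 1.000
~(x ↔ x) = 1 − 1.000 = 0.000
So the right-hand bound is ~(x ↔ x) = 0.000.
The residuum of the Łukasiewicz t-norm gives the supremum: min(1, 1 − 0.063 + 0.000).
1 − 0.063 + 0.000 = 0.937, so t = min(1, 0.937) = 0.937.
Check: 0.063 ⊗ 0.937 = max(0, 0.000) = 0.000 ≤ 0.000.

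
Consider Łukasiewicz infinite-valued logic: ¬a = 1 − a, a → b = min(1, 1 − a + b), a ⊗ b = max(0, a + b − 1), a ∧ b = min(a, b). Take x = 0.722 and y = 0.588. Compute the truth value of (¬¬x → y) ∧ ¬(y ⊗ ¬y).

¬x = 1 − 0.722 = 0.278
¬¬x = 1 − 0.278 = 0.722
¬¬x → y = min(1, 1 − 0.722 + 0.588) = min(1, 0.866) = 0.866
¬y = 1 − 0.588 = 0.412
y ⊗ ¬y = max(0, 0.588 + 0.412 − 1) = max(0, 0.000) = 0.000
¬(y ⊗ ¬y) = 1 − 0.000 = 1.000
(¬¬x → y) ∧ ¬(y ⊗ ¬y) = min(0.866, 1.000) = 0.866

0.866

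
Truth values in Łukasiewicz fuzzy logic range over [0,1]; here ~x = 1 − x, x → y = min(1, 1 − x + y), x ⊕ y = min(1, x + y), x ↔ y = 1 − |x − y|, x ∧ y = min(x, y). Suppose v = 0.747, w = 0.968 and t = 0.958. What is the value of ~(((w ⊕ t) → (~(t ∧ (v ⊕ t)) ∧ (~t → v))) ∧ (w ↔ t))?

0.958

w ⊕ t = min(1, 0.968 + 0.958) = min(1, 1.926) = 1.000
v ⊕ t = min(1, 0.747 + 0.958) = min(1, 1.705) = 1.000
t ∧ (v ⊕ t) = min(0.958, 1.000) = 0.958
~(t ∧ (v ⊕ t)) = 1 − 0.958 = 0.042
~t = 1 − 0.958 = 0.042
~t → v = min(1, 1 − 0.042 + 0.747) = min(1, 1.705) = 1.000
~(t ∧ (v ⊕ t)) ∧ (~t → v) = min(0.042, 1.000) = 0.042
(w ⊕ t) → (~(t ∧ (v ⊕ t)) ∧ (~t → v)) = min(1, 1 − 1.000 + 0.042) = min(1, 0.042) = 0.042
w ↔ t = 1 − |0.968 − 0.958| = 1 − 0.010 = 0.990
((w ⊕ t) → (~(t ∧ (v ⊕ t)) ∧ (~t → v))) ∧ (w ↔ t) = min(0.042, 0.990) = 0.042
~(((w ⊕ t) → (~(t ∧ (v ⊕ t)) ∧ (~t → v))) ∧ (w ↔ t)) = 1 − 0.042 = 0.958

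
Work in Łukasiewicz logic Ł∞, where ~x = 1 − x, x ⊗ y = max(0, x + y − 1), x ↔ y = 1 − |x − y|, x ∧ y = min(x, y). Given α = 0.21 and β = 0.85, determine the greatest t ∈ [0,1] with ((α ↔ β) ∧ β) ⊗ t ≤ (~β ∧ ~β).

0.79

α ↔ β = 1 − |0.21 − 0.85| = 1 − 0.64 = 0.36
(α ↔ β) ∧ β = min(0.36, 0.85) = 0.36
So the left factor is (α ↔ β) ∧ β = 0.36.
~β = 1 − 0.85 = 0.15
~β ∧ ~β = min(0.15, 0.15) = 0.15
So the right-hand bound is ~β ∧ ~β = 0.15.
The residuum of the Łukasiewicz t-norm gives the supremum: min(1, 1 − 0.36 + 0.15).
1 − 0.36 + 0.15 = 0.79, so t = min(1, 0.79) = 0.79.
Check: 0.36 ⊗ 0.79 = max(0, 0.15) = 0.15 ≤ 0.15.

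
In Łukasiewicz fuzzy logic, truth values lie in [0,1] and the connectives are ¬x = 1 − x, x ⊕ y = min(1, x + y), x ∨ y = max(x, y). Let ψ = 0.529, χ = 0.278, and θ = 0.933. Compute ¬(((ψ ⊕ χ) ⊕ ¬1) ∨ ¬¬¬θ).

ψ ⊕ χ = min(1, 0.529 + 0.278) = min(1, 0.807) = 0.807
¬1 = 1 − 1.000 = 0.000
(ψ ⊕ χ) ⊕ ¬1 = min(1, 0.807 + 0.000) = min(1, 0.807) = 0.807
¬θ = 1 − 0.933 = 0.067
¬¬θ = 1 − 0.067 = 0.933
¬¬¬θ = 1 − 0.933 = 0.067
((ψ ⊕ χ) ⊕ ¬1) ∨ ¬¬¬θ = max(0.807, 0.067) = 0.807
¬(((ψ ⊕ χ) ⊕ ¬1) ∨ ¬¬¬θ) = 1 − 0.807 = 0.193

0.193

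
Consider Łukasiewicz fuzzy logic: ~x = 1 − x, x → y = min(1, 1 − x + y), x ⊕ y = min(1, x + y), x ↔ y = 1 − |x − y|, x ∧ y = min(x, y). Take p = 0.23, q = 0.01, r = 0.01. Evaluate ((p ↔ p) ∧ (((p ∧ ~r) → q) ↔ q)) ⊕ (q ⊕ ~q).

p ↔ p = 1 − |0.23 − 0.23| = 1 − 0.00 = 1.00
~r = 1 − 0.01 = 0.99
p ∧ ~r = min(0.23, 0.99) = 0.23
(p ∧ ~r) → q = min(1, 1 − 0.23 + 0.01) = min(1, 0.78) = 0.78
((p ∧ ~r) → q) ↔ q = 1 − |0.78 − 0.01| = 1 − 0.77 = 0.23
(p ↔ p) ∧ (((p ∧ ~r) → q) ↔ q) = min(1.00, 0.23) = 0.23
~q = 1 − 0.01 = 0.99
q ⊕ ~q = min(1, 0.01 + 0.99) = min(1, 1.00) = 1.00
((p ↔ p) ∧ (((p ∧ ~r) → q) ↔ q)) ⊕ (q ⊕ ~q) = min(1, 0.23 + 1.00) = min(1, 1.23) = 1.00

1.00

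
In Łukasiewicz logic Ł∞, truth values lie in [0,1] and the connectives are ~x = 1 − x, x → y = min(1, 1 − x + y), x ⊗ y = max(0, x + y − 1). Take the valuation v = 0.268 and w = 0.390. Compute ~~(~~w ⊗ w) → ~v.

~w = 1 − 0.390 = 0.610
~~w = 1 − 0.610 = 0.390
~~w ⊗ w = max(0, 0.390 + 0.390 − 1) = max(0, -0.220) = 0.000
~(~~w ⊗ w) = 1 − 0.000 = 1.000
~~(~~w ⊗ w) = 1 − 1.000 = 0.000
~v = 1 − 0.268 = 0.732
~~(~~w ⊗ w) → ~v = min(1, 1 − 0.000 + 0.732) = min(1, 1.732) = 1.000

1.000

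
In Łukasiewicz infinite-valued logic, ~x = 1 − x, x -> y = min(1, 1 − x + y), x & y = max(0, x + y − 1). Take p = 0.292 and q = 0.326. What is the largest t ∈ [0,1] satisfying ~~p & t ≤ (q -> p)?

1.000

~p = 1 − 0.292 = 0.708
~~p = 1 − 0.708 = 0.292
So the left factor is ~~p = 0.292.
q -> p = min(1, 1 − 0.326 + 0.292) = min(1, 0.966) = 0.966
So the right-hand bound is q -> p = 0.966.
The residuum of the Łukasiewicz t-norm gives the supremum: min(1, 1 − 0.292 + 0.966).
1 − 0.292 + 0.966 = 1.674, so t = min(1, 1.674) = 1.000.
Check: 0.292 & 1.000 = max(0, 0.292) = 0.292 ≤ 0.966.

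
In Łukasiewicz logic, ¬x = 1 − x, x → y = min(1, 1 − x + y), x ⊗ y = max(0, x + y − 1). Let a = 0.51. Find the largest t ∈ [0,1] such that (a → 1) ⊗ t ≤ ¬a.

0.49

a → 1 = min(1, 1 − 0.51 + 1.00) = min(1, 1.49) = 1.00
So the left factor is a → 1 = 1.00.
¬a = 1 − 0.51 = 0.49
So the right-hand bound is ¬a = 0.49.
The residuum of the Łukasiewicz t-norm gives the supremum: min(1, 1 − 1.00 + 0.49).
1 − 1.00 + 0.49 = 0.49, so t = min(1, 0.49) = 0.49.
Check: 1.00 ⊗ 0.49 = max(0, 0.49) = 0.49 ≤ 0.49.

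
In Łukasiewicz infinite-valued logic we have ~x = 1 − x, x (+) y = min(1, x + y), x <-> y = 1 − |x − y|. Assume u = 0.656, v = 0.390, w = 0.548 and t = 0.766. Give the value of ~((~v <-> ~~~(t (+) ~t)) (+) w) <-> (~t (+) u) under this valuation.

~v = 1 − 0.390 = 0.610
~t = 1 − 0.766 = 0.234
t (+) ~t = min(1, 0.766 + 0.234) = min(1, 1.000) = 1.000
~(t (+) ~t) = 1 − 1.000 = 0.000
~~(t (+) ~t) = 1 − 0.000 = 1.000
~~~(t (+) ~t) = 1 − 1.000 = 0.000
~v <-> ~~~(t (+) ~t) = 1 − |0.610 − 0.000| = 1 − 0.610 = 0.390
(~v <-> ~~~(t (+) ~t)) (+) w = min(1, 0.390 + 0.548) = min(1, 0.938) = 0.938
~((~v <-> ~~~(t (+) ~t)) (+) w) = 1 − 0.938 = 0.062
~t (+) u = min(1, 0.234 + 0.656) = min(1, 0.890) = 0.890
~((~v <-> ~~~(t (+) ~t)) (+) w) <-> (~t (+) u) = 1 − |0.062 − 0.890| = 1 − 0.828 = 0.172

0.172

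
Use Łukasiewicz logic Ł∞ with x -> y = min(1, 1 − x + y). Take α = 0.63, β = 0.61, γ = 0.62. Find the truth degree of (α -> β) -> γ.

α -> β = min(1, 1 − 0.63 + 0.61) = min(1, 0.98) = 0.98
(α -> β) -> γ = min(1, 1 − 0.98 + 0.62) = min(1, 0.64) = 0.64

0.64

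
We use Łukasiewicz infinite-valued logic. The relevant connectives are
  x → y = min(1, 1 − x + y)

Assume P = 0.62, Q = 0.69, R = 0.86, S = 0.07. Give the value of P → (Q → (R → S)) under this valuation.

R → S = min(1, 1 − 0.86 + 0.07) = min(1, 0.21) = 0.21
Q → (R → S) = min(1, 1 − 0.69 + 0.21) = min(1, 0.52) = 0.52
P → (Q → (R → S)) = min(1, 1 − 0.62 + 0.52) = min(1, 0.90) = 0.90

0.90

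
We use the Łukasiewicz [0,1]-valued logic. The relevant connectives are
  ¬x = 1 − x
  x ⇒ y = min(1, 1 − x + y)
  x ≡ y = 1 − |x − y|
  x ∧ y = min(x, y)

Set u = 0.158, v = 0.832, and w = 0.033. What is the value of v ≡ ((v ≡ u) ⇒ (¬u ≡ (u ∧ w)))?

0.967

v ≡ u = 1 − |0.832 − 0.158| = 1 − 0.674 = 0.326
¬u = 1 − 0.158 = 0.842
u ∧ w = min(0.158, 0.033) = 0.033
¬u ≡ (u ∧ w) = 1 − |0.842 − 0.033| = 1 − 0.809 = 0.191
(v ≡ u) ⇒ (¬u ≡ (u ∧ w)) = min(1, 1 − 0.326 + 0.191) = min(1, 0.865) = 0.865
v ≡ ((v ≡ u) ⇒ (¬u ≡ (u ∧ w))) = 1 − |0.832 − 0.865| = 1 − 0.033 = 0.967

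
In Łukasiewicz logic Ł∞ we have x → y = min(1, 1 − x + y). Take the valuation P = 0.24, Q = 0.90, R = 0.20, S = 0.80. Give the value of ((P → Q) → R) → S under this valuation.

P → Q = min(1, 1 − 0.24 + 0.90) = min(1, 1.66) = 1.00
(P → Q) → R = min(1, 1 − 1.00 + 0.20) = min(1, 0.20) = 0.20
((P → Q) → R) → S = min(1, 1 − 0.20 + 0.80) = min(1, 1.60) = 1.00

1.00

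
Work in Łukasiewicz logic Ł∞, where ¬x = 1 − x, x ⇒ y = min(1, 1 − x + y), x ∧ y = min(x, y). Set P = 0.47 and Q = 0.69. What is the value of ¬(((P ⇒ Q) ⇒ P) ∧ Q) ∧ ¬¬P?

0.47

P ⇒ Q = min(1, 1 − 0.47 + 0.69) = min(1, 1.22) = 1.00
(P ⇒ Q) ⇒ P = min(1, 1 − 1.00 + 0.47) = min(1, 0.47) = 0.47
((P ⇒ Q) ⇒ P) ∧ Q = min(0.47, 0.69) = 0.47
¬(((P ⇒ Q) ⇒ P) ∧ Q) = 1 − 0.47 = 0.53
¬P = 1 − 0.47 = 0.53
¬¬P = 1 − 0.53 = 0.47
¬(((P ⇒ Q) ⇒ P) ∧ Q) ∧ ¬¬P = min(0.53, 0.47) = 0.47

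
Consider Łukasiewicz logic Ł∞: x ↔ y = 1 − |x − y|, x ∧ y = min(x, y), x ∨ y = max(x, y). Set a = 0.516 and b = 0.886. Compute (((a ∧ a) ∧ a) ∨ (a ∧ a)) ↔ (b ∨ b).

0.630

a ∧ a = min(0.516, 0.516) = 0.516
(a ∧ a) ∧ a = min(0.516, 0.516) = 0.516
((a ∧ a) ∧ a) ∨ (a ∧ a) = max(0.516, 0.516) = 0.516
b ∨ b = max(0.886, 0.886) = 0.886
(((a ∧ a) ∧ a) ∨ (a ∧ a)) ↔ (b ∨ b) = 1 − |0.516 − 0.886| = 1 − 0.370 = 0.630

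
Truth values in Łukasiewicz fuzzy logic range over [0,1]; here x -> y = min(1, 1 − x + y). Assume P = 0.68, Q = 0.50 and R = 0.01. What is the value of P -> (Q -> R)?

0.83

Q -> R = min(1, 1 − 0.50 + 0.01) = min(1, 0.51) = 0.51
P -> (Q -> R) = min(1, 1 − 0.68 + 0.51) = min(1, 0.83) = 0.83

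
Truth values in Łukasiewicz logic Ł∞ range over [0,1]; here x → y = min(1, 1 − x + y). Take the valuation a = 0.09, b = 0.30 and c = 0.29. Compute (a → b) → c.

0.29

a → b = min(1, 1 − 0.09 + 0.30) = min(1, 1.21) = 1.00
(a → b) → c = min(1, 1 − 1.00 + 0.29) = min(1, 0.29) = 0.29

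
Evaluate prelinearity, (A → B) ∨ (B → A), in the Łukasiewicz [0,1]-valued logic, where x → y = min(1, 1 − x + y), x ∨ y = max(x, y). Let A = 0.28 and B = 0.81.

1.00

A → B = min(1, 1 − 0.28 + 0.81) = min(1, 1.53) = 1.00
B → A = min(1, 1 − 0.81 + 0.28) = min(1, 0.47) = 0.47
(A → B) ∨ (B → A) = max(1.00, 0.47) = 1.00
(As expected: a Ł∞-tautology — holds in every MV-chain.)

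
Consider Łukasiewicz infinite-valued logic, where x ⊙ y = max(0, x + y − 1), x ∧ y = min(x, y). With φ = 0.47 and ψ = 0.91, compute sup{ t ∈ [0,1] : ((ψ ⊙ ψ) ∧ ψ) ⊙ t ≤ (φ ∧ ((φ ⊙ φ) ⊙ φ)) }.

ψ ⊙ ψ = max(0, 0.91 + 0.91 − 1) = max(0, 0.82) = 0.82
(ψ ⊙ ψ) ∧ ψ = min(0.82, 0.91) = 0.82
So the left factor is (ψ ⊙ ψ) ∧ ψ = 0.82.
φ ⊙ φ = max(0, 0.47 + 0.47 − 1) = max(0, -0.06) = 0.00
(φ ⊙ φ) ⊙ φ = max(0, 0.00 + 0.47 − 1) = max(0, -0.53) = 0.00
φ ∧ ((φ ⊙ φ) ⊙ φ) = min(0.47, 0.00) = 0.00
So the right-hand bound is φ ∧ ((φ ⊙ φ) ⊙ φ) = 0.00.
The residuum of the Łukasiewicz t-norm gives the supremum: min(1, 1 − 0.82 + 0.00).
1 − 0.82 + 0.00 = 0.18, so t = min(1, 0.18) = 0.18.
Check: 0.82 ⊙ 0.18 = max(0, 0.00) = 0.00 ≤ 0.00.

0.18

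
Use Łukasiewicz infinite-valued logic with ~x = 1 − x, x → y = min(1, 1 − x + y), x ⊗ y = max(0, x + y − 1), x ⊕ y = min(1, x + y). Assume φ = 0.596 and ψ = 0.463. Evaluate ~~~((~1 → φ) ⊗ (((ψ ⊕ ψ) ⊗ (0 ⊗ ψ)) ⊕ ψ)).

0.537

~1 = 1 − 1.000 = 0.000
~1 → φ = min(1, 1 − 0.000 + 0.596) = min(1, 1.596) = 1.000
ψ ⊕ ψ = min(1, 0.463 + 0.463) = min(1, 0.926) = 0.926
0 ⊗ ψ = max(0, 0.000 + 0.463 − 1) = max(0, -0.537) = 0.000
(ψ ⊕ ψ) ⊗ (0 ⊗ ψ) = max(0, 0.926 + 0.000 − 1) = max(0, -0.074) = 0.000
((ψ ⊕ ψ) ⊗ (0 ⊗ ψ)) ⊕ ψ = min(1, 0.000 + 0.463) = min(1, 0.463) = 0.463
(~1 → φ) ⊗ (((ψ ⊕ ψ) ⊗ (0 ⊗ ψ)) ⊕ ψ) = max(0, 1.000 + 0.463 − 1) = max(0, 0.463) = 0.463
~((~1 → φ) ⊗ (((ψ ⊕ ψ) ⊗ (0 ⊗ ψ)) ⊕ ψ)) = 1 − 0.463 = 0.537
~~((~1 → φ) ⊗ (((ψ ⊕ ψ) ⊗ (0 ⊗ ψ)) ⊕ ψ)) = 1 − 0.537 = 0.463
~~~((~1 → φ) ⊗ (((ψ ⊕ ψ) ⊗ (0 ⊗ ψ)) ⊕ ψ)) = 1 − 0.463 = 0.537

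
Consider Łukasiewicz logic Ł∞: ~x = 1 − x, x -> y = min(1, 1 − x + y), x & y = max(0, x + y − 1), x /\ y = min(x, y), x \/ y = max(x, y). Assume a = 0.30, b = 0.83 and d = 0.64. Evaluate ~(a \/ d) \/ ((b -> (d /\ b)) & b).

0.64

a \/ d = max(0.30, 0.64) = 0.64
~(a \/ d) = 1 − 0.64 = 0.36
d /\ b = min(0.64, 0.83) = 0.64
b -> (d /\ b) = min(1, 1 − 0.83 + 0.64) = min(1, 0.81) = 0.81
(b -> (d /\ b)) & b = max(0, 0.81 + 0.83 − 1) = max(0, 0.64) = 0.64
~(a \/ d) \/ ((b -> (d /\ b)) & b) = max(0.36, 0.64) = 0.64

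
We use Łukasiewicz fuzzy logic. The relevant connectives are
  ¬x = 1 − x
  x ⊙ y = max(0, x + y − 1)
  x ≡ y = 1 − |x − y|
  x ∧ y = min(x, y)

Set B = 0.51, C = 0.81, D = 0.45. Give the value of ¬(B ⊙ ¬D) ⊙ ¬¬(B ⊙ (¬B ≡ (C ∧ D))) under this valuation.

¬D = 1 − 0.45 = 0.55
B ⊙ ¬D = max(0, 0.51 + 0.55 − 1) = max(0, 0.06) = 0.06
¬(B ⊙ ¬D) = 1 − 0.06 = 0.94
¬B = 1 − 0.51 = 0.49
C ∧ D = min(0.81, 0.45) = 0.45
¬B ≡ (C ∧ D) = 1 − |0.49 − 0.45| = 1 − 0.04 = 0.96
B ⊙ (¬B ≡ (C ∧ D)) = max(0, 0.51 + 0.96 − 1) = max(0, 0.47) = 0.47
¬(B ⊙ (¬B ≡ (C ∧ D))) = 1 − 0.47 = 0.53
¬¬(B ⊙ (¬B ≡ (C ∧ D))) = 1 − 0.53 = 0.47
¬(B ⊙ ¬D) ⊙ ¬¬(B ⊙ (¬B ≡ (C ∧ D))) = max(0, 0.94 + 0.47 − 1) = max(0, 0.41) = 0.41

0.41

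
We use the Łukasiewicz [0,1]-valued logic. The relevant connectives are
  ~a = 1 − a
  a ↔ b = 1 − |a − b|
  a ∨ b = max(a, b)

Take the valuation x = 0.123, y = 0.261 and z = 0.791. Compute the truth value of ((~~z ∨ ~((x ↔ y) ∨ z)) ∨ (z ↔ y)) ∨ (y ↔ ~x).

~z = 1 − 0.791 = 0.209
~~z = 1 − 0.209 = 0.791
x ↔ y = 1 − |0.123 − 0.261| = 1 − 0.138 = 0.862
(x ↔ y) ∨ z = max(0.862, 0.791) = 0.862
~((x ↔ y) ∨ z) = 1 − 0.862 = 0.138
~~z ∨ ~((x ↔ y) ∨ z) = max(0.791, 0.138) = 0.791
z ↔ y = 1 − |0.791 − 0.261| = 1 − 0.530 = 0.470
(~~z ∨ ~((x ↔ y) ∨ z)) ∨ (z ↔ y) = max(0.791, 0.470) = 0.791
~x = 1 − 0.123 = 0.877
y ↔ ~x = 1 − |0.261 − 0.877| = 1 − 0.616 = 0.384
((~~z ∨ ~((x ↔ y) ∨ z)) ∨ (z ↔ y)) ∨ (y ↔ ~x) = max(0.791, 0.384) = 0.791

0.791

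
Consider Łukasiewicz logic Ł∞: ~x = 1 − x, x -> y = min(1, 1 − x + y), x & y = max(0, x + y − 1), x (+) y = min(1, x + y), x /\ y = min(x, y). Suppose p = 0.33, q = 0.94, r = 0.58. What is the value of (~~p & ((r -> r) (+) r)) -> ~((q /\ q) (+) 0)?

~p = 1 − 0.33 = 0.67
~~p = 1 − 0.67 = 0.33
r -> r = min(1, 1 − 0.58 + 0.58) = min(1, 1.00) = 1.00
(r -> r) (+) r = min(1, 1.00 + 0.58) = min(1, 1.58) = 1.00
~~p & ((r -> r) (+) r) = max(0, 0.33 + 1.00 − 1) = max(0, 0.33) = 0.33
q /\ q = min(0.94, 0.94) = 0.94
(q /\ q) (+) 0 = min(1, 0.94 + 0.00) = min(1, 0.94) = 0.94
~((q /\ q) (+) 0) = 1 − 0.94 = 0.06
(~~p & ((r -> r) (+) r)) -> ~((q /\ q) (+) 0) = min(1, 1 − 0.33 + 0.06) = min(1, 0.73) = 0.73

0.73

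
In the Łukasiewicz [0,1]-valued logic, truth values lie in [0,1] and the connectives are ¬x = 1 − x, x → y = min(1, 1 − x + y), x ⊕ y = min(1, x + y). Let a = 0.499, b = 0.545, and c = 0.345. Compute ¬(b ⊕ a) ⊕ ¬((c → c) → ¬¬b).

0.455

b ⊕ a = min(1, 0.545 + 0.499) = min(1, 1.044) = 1.000
¬(b ⊕ a) = 1 − 1.000 = 0.000
c → c = min(1, 1 − 0.345 + 0.345) = min(1, 1.000) = 1.000
¬b = 1 − 0.545 = 0.455
¬¬b = 1 − 0.455 = 0.545
(c → c) → ¬¬b = min(1, 1 − 1.000 + 0.545) = min(1, 0.545) = 0.545
¬((c → c) → ¬¬b) = 1 − 0.545 = 0.455
¬(b ⊕ a) ⊕ ¬((c → c) → ¬¬b) = min(1, 0.000 + 0.455) = min(1, 0.455) = 0.455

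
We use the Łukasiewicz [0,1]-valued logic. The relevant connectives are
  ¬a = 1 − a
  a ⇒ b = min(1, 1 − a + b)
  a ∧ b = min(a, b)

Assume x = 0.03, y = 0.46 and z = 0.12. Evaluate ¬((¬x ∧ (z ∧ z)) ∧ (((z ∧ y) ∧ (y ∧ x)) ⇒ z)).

¬x = 1 − 0.03 = 0.97
z ∧ z = min(0.12, 0.12) = 0.12
¬x ∧ (z ∧ z) = min(0.97, 0.12) = 0.12
z ∧ y = min(0.12, 0.46) = 0.12
y ∧ x = min(0.46, 0.03) = 0.03
(z ∧ y) ∧ (y ∧ x) = min(0.12, 0.03) = 0.03
((z ∧ y) ∧ (y ∧ x)) ⇒ z = min(1, 1 − 0.03 + 0.12) = min(1, 1.09) = 1.00
(¬x ∧ (z ∧ z)) ∧ (((z ∧ y) ∧ (y ∧ x)) ⇒ z) = min(0.12, 1.00) = 0.12
¬((¬x ∧ (z ∧ z)) ∧ (((z ∧ y) ∧ (y ∧ x)) ⇒ z)) = 1 − 0.12 = 0.88

0.88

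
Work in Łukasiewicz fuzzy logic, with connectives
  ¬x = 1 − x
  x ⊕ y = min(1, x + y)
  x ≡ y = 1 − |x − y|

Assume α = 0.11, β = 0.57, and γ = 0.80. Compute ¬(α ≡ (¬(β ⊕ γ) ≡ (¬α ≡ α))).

β ⊕ γ = min(1, 0.57 + 0.80) = min(1, 1.37) = 1.00
¬(β ⊕ γ) = 1 − 1.00 = 0.00
¬α = 1 − 0.11 = 0.89
¬α ≡ α = 1 − |0.89 − 0.11| = 1 − 0.78 = 0.22
¬(β ⊕ γ) ≡ (¬α ≡ α) = 1 − |0.00 − 0.22| = 1 − 0.22 = 0.78
α ≡ (¬(β ⊕ γ) ≡ (¬α ≡ α)) = 1 − |0.11 − 0.78| = 1 − 0.67 = 0.33
¬(α ≡ (¬(β ⊕ γ) ≡ (¬α ≡ α))) = 1 − 0.33 = 0.67

0.67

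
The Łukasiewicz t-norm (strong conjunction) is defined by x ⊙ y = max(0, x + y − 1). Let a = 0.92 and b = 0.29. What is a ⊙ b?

0.21

a ⊙ b = max(0, 0.92 + 0.29 − 1) = max(0, 0.21) = 0.21
For comparison, the Gödel (minimum) t-norm min(x, y) would give 0.29.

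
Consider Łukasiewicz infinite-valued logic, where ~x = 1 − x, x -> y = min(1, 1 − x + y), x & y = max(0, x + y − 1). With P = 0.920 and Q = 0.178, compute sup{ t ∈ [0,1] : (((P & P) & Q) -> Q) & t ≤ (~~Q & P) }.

P & P = max(0, 0.920 + 0.920 − 1) = max(0, 0.840) = 0.840
(P & P) & Q = max(0, 0.840 + 0.178 − 1) = max(0, 0.018) = 0.018
((P & P) & Q) -> Q = min(1, 1 − 0.018 + 0.178) = min(1, 1.160) = 1.000
So the left factor is ((P & P) & Q) -> Q = 1.000.
~Q = 1 − 0.178 = 0.822
~~Q = 1 − 0.822 = 0.178
~~Q & P = max(0, 0.178 + 0.920 − 1) = max(0, 0.098) = 0.098
So the right-hand bound is ~~Q & P = 0.098.
The residuum of the Łukasiewicz t-norm gives the supremum: min(1, 1 − 1.000 + 0.098).
1 − 1.000 + 0.098 = 0.098, so t = min(1, 0.098) = 0.098.
Check: 1.000 & 0.098 = max(0, 0.098) = 0.098 ≤ 0.098.

0.098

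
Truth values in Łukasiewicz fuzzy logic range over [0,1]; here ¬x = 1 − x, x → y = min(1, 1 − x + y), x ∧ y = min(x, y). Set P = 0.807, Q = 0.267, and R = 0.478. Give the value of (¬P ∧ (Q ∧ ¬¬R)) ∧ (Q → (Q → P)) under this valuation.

0.193

¬P = 1 − 0.807 = 0.193
¬R = 1 − 0.478 = 0.522
¬¬R = 1 − 0.522 = 0.478
Q ∧ ¬¬R = min(0.267, 0.478) = 0.267
¬P ∧ (Q ∧ ¬¬R) = min(0.193, 0.267) = 0.193
Q → P = min(1, 1 − 0.267 + 0.807) = min(1, 1.540) = 1.000
Q → (Q → P) = min(1, 1 − 0.267 + 1.000) = min(1, 1.733) = 1.000
(¬P ∧ (Q ∧ ¬¬R)) ∧ (Q → (Q → P)) = min(0.193, 1.000) = 0.193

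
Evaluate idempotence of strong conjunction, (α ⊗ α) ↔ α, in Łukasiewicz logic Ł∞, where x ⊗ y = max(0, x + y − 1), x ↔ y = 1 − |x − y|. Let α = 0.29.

α ⊗ α = max(0, 0.29 + 0.29 − 1) = max(0, -0.42) = 0.00
(α ⊗ α) ↔ α = 1 − |0.00 − 0.29| = 1 − 0.29 = 0.71
(The value 0.71 < 1 shows this instance is not satisfied; fails in Ł∞ since a ⊗ a = max(0, 2a−1) ≠ a in general.)

0.71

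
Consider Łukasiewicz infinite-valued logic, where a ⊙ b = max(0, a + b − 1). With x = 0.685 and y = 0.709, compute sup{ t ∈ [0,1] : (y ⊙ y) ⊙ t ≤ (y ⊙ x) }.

0.976

y ⊙ y = max(0, 0.709 + 0.709 − 1) = max(0, 0.418) = 0.418
So the left factor is y ⊙ y = 0.418.
y ⊙ x = max(0, 0.709 + 0.685 − 1) = max(0, 0.394) = 0.394
So the right-hand bound is y ⊙ x = 0.394.
The residuum of the Łukasiewicz t-norm gives the supremum: min(1, 1 − 0.418 + 0.394).
1 − 0.418 + 0.394 = 0.976, so t = min(1, 0.976) = 0.976.
Check: 0.418 ⊙ 0.976 = max(0, 0.394) = 0.394 ≤ 0.394.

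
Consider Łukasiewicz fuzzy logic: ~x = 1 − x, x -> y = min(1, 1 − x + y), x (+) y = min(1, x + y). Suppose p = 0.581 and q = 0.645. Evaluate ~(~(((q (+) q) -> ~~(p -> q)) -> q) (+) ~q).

q (+) q = min(1, 0.645 + 0.645) = min(1, 1.290) = 1.000
p -> q = min(1, 1 − 0.581 + 0.645) = min(1, 1.064) = 1.000
~(p -> q) = 1 − 1.000 = 0.000
~~(p -> q) = 1 − 0.000 = 1.000
(q (+) q) -> ~~(p -> q) = min(1, 1 − 1.000 + 1.000) = min(1, 1.000) = 1.000
((q (+) q) -> ~~(p -> q)) -> q = min(1, 1 − 1.000 + 0.645) = min(1, 0.645) = 0.645
~(((q (+) q) -> ~~(p -> q)) -> q) = 1 − 0.645 = 0.355
~q = 1 − 0.645 = 0.355
~(((q (+) q) -> ~~(p -> q)) -> q) (+) ~q = min(1, 0.355 + 0.355) = min(1, 0.710) = 0.710
~(~(((q (+) q) -> ~~(p -> q)) -> q) (+) ~q) = 1 − 0.710 = 0.290

0.290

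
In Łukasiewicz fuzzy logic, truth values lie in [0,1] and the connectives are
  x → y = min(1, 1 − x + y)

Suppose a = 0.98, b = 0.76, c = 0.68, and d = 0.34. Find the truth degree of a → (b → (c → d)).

0.92

c → d = min(1, 1 − 0.68 + 0.34) = min(1, 0.66) = 0.66
b → (c → d) = min(1, 1 − 0.76 + 0.66) = min(1, 0.90) = 0.90
a → (b → (c → d)) = min(1, 1 − 0.98 + 0.90) = min(1, 0.92) = 0.92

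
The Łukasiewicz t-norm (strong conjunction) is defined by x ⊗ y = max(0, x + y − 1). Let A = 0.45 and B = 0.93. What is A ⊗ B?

A ⊗ B = max(0, 0.45 + 0.93 − 1) = max(0, 0.38) = 0.38
For comparison, the Gödel (minimum) t-norm min(x, y) would give 0.45.

0.38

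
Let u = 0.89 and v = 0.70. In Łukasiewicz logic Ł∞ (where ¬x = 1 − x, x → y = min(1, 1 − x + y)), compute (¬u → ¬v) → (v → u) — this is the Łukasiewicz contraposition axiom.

¬u = 1 − 0.89 = 0.11
¬v = 1 − 0.70 = 0.30
¬u → ¬v = min(1, 1 − 0.11 + 0.30) = min(1, 1.19) = 1.00
v → u = min(1, 1 − 0.70 + 0.89) = min(1, 1.19) = 1.00
(¬u → ¬v) → (v → u) = min(1, 1 − 1.00 + 1.00) = min(1, 1.00) = 1.00
(As expected: an axiom of Ł∞, always 1.)

1.00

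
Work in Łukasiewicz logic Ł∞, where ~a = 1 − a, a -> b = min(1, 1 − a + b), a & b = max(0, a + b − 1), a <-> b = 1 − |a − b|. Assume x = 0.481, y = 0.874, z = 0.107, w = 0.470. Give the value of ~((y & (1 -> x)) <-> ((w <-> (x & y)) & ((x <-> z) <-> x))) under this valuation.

1 -> x = min(1, 1 − 1.000 + 0.481) = min(1, 0.481) = 0.481
y & (1 -> x) = max(0, 0.874 + 0.481 − 1) = max(0, 0.355) = 0.355
x & y = max(0, 0.481 + 0.874 − 1) = max(0, 0.355) = 0.355
w <-> (x & y) = 1 − |0.470 − 0.355| = 1 − 0.115 = 0.885
x <-> z = 1 − |0.481 − 0.107| = 1 − 0.374 = 0.626
(x <-> z) <-> x = 1 − |0.626 − 0.481| = 1 − 0.145 = 0.855
(w <-> (x & y)) & ((x <-> z) <-> x) = max(0, 0.885 + 0.855 − 1) = max(0, 0.740) = 0.740
(y & (1 -> x)) <-> ((w <-> (x & y)) & ((x <-> z) <-> x)) = 1 − |0.355 − 0.740| = 1 − 0.385 = 0.615
~((y & (1 -> x)) <-> ((w <-> (x & y)) & ((x <-> z) <-> x))) = 1 − 0.615 = 0.385

0.385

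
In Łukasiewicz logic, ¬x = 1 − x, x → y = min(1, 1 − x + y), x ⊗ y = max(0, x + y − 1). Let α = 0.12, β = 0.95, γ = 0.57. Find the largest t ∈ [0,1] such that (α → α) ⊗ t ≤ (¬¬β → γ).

α → α = min(1, 1 − 0.12 + 0.12) = min(1, 1.00) = 1.00
So the left factor is α → α = 1.00.
¬β = 1 − 0.95 = 0.05
¬¬β = 1 − 0.05 = 0.95
¬¬β → γ = min(1, 1 − 0.95 + 0.57) = min(1, 0.62) = 0.62
So the right-hand bound is ¬¬β → γ = 0.62.
The residuum of the Łukasiewicz t-norm gives the supremum: min(1, 1 − 1.00 + 0.62).
1 − 1.00 + 0.62 = 0.62, so t = min(1, 0.62) = 0.62.
Check: 1.00 ⊗ 0.62 = max(0, 0.62) = 0.62 ≤ 0.62.

0.62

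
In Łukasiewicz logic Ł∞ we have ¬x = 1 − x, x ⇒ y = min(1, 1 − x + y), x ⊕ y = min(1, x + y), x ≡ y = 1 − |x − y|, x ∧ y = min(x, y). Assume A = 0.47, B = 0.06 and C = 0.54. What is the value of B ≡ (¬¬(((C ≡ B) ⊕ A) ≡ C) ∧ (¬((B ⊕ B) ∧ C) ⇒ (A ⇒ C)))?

C ≡ B = 1 − |0.54 − 0.06| = 1 − 0.48 = 0.52
(C ≡ B) ⊕ A = min(1, 0.52 + 0.47) = min(1, 0.99) = 0.99
((C ≡ B) ⊕ A) ≡ C = 1 − |0.99 − 0.54| = 1 − 0.45 = 0.55
¬(((C ≡ B) ⊕ A) ≡ C) = 1 − 0.55 = 0.45
¬¬(((C ≡ B) ⊕ A) ≡ C) = 1 − 0.45 = 0.55
B ⊕ B = min(1, 0.06 + 0.06) = min(1, 0.12) = 0.12
(B ⊕ B) ∧ C = min(0.12, 0.54) = 0.12
¬((B ⊕ B) ∧ C) = 1 − 0.12 = 0.88
A ⇒ C = min(1, 1 − 0.47 + 0.54) = min(1, 1.07) = 1.00
¬((B ⊕ B) ∧ C) ⇒ (A ⇒ C) = min(1, 1 − 0.88 + 1.00) = min(1, 1.12) = 1.00
¬¬(((C ≡ B) ⊕ A) ≡ C) ∧ (¬((B ⊕ B) ∧ C) ⇒ (A ⇒ C)) = min(0.55, 1.00) = 0.55
B ≡ (¬¬(((C ≡ B) ⊕ A) ≡ C) ∧ (¬((B ⊕ B) ∧ C) ⇒ (A ⇒ C))) = 1 − |0.06 − 0.55| = 1 − 0.49 = 0.51

0.51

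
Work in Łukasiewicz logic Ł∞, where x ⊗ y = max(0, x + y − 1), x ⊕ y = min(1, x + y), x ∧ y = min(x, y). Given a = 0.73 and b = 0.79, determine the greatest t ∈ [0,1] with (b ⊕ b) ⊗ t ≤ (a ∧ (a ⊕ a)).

0.73

b ⊕ b = min(1, 0.79 + 0.79) = min(1, 1.58) = 1.00
So the left factor is b ⊕ b = 1.00.
a ⊕ a = min(1, 0.73 + 0.73) = min(1, 1.46) = 1.00
a ∧ (a ⊕ a) = min(0.73, 1.00) = 0.73
So the right-hand bound is a ∧ (a ⊕ a) = 0.73.
The residuum of the Łukasiewicz t-norm gives the supremum: min(1, 1 − 1.00 + 0.73).
1 − 1.00 + 0.73 = 0.73, so t = min(1, 0.73) = 0.73.
Check: 1.00 ⊗ 0.73 = max(0, 0.73) = 0.73 ≤ 0.73.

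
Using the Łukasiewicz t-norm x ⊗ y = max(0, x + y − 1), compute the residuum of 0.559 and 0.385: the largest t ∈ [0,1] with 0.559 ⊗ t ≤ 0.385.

0.826

The residuum of the Łukasiewicz t-norm gives the supremum: min(1, 1 − 0.559 + 0.385).
1 − 0.559 + 0.385 = 0.826, so t = min(1, 0.826) = 0.826.
Check: 0.559 ⊗ 0.826 = max(0, 0.385) = 0.385 ≤ 0.385.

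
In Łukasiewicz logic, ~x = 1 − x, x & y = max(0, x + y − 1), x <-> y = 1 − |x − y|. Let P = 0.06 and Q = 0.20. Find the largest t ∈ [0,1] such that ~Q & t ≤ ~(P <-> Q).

~Q = 1 − 0.20 = 0.80
So the left factor is ~Q = 0.80.
P <-> Q = 1 − |0.06 − 0.20| = 1 − 0.14 = 0.86
~(P <-> Q) = 1 − 0.86 = 0.14
So the right-hand bound is ~(P <-> Q) = 0.14.
The residuum of the Łukasiewicz t-norm gives the supremum: min(1, 1 − 0.80 + 0.14).
1 − 0.80 + 0.14 = 0.34, so t = min(1, 0.34) = 0.34.
Check: 0.80 & 0.34 = max(0, 0.14) = 0.14 ≤ 0.14.

0.34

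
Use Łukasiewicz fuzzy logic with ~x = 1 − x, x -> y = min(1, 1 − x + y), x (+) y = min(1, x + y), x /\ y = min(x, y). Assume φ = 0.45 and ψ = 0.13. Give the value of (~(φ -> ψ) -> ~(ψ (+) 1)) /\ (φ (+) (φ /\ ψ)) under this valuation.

0.58

φ -> ψ = min(1, 1 − 0.45 + 0.13) = min(1, 0.68) = 0.68
~(φ -> ψ) = 1 − 0.68 = 0.32
ψ (+) 1 = min(1, 0.13 + 1.00) = min(1, 1.13) = 1.00
~(ψ (+) 1) = 1 − 1.00 = 0.00
~(φ -> ψ) -> ~(ψ (+) 1) = min(1, 1 − 0.32 + 0.00) = min(1, 0.68) = 0.68
φ /\ ψ = min(0.45, 0.13) = 0.13
φ (+) (φ /\ ψ) = min(1, 0.45 + 0.13) = min(1, 0.58) = 0.58
(~(φ -> ψ) -> ~(ψ (+) 1)) /\ (φ (+) (φ /\ ψ)) = min(0.68, 0.58) = 0.58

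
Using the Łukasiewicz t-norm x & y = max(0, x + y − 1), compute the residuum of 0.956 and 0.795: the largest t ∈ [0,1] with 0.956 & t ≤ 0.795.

0.839

The residuum of the Łukasiewicz t-norm gives the supremum: min(1, 1 − 0.956 + 0.795).
1 − 0.956 + 0.795 = 0.839, so t = min(1, 0.839) = 0.839.
Check: 0.956 & 0.839 = max(0, 0.795) = 0.795 ≤ 0.795.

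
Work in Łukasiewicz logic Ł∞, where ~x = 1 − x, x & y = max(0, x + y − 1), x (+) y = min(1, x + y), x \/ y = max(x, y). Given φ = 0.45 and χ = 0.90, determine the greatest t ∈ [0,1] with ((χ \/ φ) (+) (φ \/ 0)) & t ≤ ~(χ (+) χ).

χ \/ φ = max(0.90, 0.45) = 0.90
φ \/ 0 = max(0.45, 0.00) = 0.45
(χ \/ φ) (+) (φ \/ 0) = min(1, 0.90 + 0.45) = min(1, 1.35) = 1.00
So the left factor is (χ \/ φ) (+) (φ \/ 0) = 1.00.
χ (+) χ = min(1, 0.90 + 0.90) = min(1, 1.80) = 1.00
~(χ (+) χ) = 1 − 1.00 = 0.00
So the right-hand bound is ~(χ (+) χ) = 0.00.
The residuum of the Łukasiewicz t-norm gives the supremum: min(1, 1 − 1.00 + 0.00).
1 − 1.00 + 0.00 = 0.00, so t = min(1, 0.00) = 0.00.
Check: 1.00 & 0.00 = max(0, 0.00) = 0.00 ≤ 0.00.

0.00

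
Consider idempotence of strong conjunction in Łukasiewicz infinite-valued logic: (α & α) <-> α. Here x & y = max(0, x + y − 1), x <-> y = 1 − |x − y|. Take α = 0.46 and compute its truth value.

α & α = max(0, 0.46 + 0.46 − 1) = max(0, -0.08) = 0.00
(α & α) <-> α = 1 − |0.00 − 0.46| = 1 − 0.46 = 0.54
(The value 0.54 < 1 shows this instance is not satisfied; fails in Ł∞ since a ⊗ a = max(0, 2a−1) ≠ a in general.)

0.54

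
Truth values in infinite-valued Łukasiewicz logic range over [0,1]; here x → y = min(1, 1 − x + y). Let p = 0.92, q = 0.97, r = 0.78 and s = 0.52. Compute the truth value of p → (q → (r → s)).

r → s = min(1, 1 − 0.78 + 0.52) = min(1, 0.74) = 0.74
q → (r → s) = min(1, 1 − 0.97 + 0.74) = min(1, 0.77) = 0.77
p → (q → (r → s)) = min(1, 1 − 0.92 + 0.77) = min(1, 0.85) = 0.85

0.85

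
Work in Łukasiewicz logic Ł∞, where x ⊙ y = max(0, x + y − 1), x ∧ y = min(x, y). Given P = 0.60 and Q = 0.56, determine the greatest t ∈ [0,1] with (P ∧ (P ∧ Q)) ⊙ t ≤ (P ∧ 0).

0.44

P ∧ Q = min(0.60, 0.56) = 0.56
P ∧ (P ∧ Q) = min(0.60, 0.56) = 0.56
So the left factor is P ∧ (P ∧ Q) = 0.56.
P ∧ 0 = min(0.60, 0.00) = 0.00
So the right-hand bound is P ∧ 0 = 0.00.
The residuum of the Łukasiewicz t-norm gives the supremum: min(1, 1 − 0.56 + 0.00).
1 − 0.56 + 0.00 = 0.44, so t = min(1, 0.44) = 0.44.
Check: 0.56 ⊙ 0.44 = max(0, 0.00) = 0.00 ≤ 0.00.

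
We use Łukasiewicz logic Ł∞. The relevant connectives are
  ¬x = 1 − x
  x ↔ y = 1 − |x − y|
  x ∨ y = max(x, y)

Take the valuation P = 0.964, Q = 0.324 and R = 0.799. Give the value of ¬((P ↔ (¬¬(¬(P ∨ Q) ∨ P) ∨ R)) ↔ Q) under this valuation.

0.676

P ∨ Q = max(0.964, 0.324) = 0.964
¬(P ∨ Q) = 1 − 0.964 = 0.036
¬(P ∨ Q) ∨ P = max(0.036, 0.964) = 0.964
¬(¬(P ∨ Q) ∨ P) = 1 − 0.964 = 0.036
¬¬(¬(P ∨ Q) ∨ P) = 1 − 0.036 = 0.964
¬¬(¬(P ∨ Q) ∨ P) ∨ R = max(0.964, 0.799) = 0.964
P ↔ (¬¬(¬(P ∨ Q) ∨ P) ∨ R) = 1 − |0.964 − 0.964| = 1 − 0.000 = 1.000
(P ↔ (¬¬(¬(P ∨ Q) ∨ P) ∨ R)) ↔ Q = 1 − |1.000 − 0.324| = 1 − 0.676 = 0.324
¬((P ↔ (¬¬(¬(P ∨ Q) ∨ P) ∨ R)) ↔ Q) = 1 − 0.324 = 0.676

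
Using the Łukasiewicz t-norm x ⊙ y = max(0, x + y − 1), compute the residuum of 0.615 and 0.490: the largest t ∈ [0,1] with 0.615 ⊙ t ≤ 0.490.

0.875

The residuum of the Łukasiewicz t-norm gives the supremum: min(1, 1 − 0.615 + 0.490).
1 − 0.615 + 0.490 = 0.875, so t = min(1, 0.875) = 0.875.
Check: 0.615 ⊙ 0.875 = max(0, 0.490) = 0.490 ≤ 0.490.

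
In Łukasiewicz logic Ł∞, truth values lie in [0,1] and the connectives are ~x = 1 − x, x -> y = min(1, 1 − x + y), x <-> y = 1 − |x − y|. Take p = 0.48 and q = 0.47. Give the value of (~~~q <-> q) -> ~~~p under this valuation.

~q = 1 − 0.47 = 0.53
~~q = 1 − 0.53 = 0.47
~~~q = 1 − 0.47 = 0.53
~~~q <-> q = 1 − |0.53 − 0.47| = 1 − 0.06 = 0.94
~p = 1 − 0.48 = 0.52
~~p = 1 − 0.52 = 0.48
~~~p = 1 − 0.48 = 0.52
(~~~q <-> q) -> ~~~p = min(1, 1 − 0.94 + 0.52) = min(1, 0.58) = 0.58

0.58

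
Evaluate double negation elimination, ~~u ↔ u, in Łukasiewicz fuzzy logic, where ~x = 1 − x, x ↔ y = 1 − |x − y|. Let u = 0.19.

~u = 1 − 0.19 = 0.81
~~u = 1 − 0.81 = 0.19
~~u ↔ u = 1 − |0.19 − 0.19| = 1 − 0.00 = 1.00
(As expected: always 1 in Ł∞ since negation is involutive.)

1.00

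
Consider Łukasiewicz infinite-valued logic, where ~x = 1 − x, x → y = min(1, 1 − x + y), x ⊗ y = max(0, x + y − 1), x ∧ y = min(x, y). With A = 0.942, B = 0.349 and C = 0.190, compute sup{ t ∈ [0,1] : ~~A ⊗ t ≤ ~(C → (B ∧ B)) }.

0.058

~A = 1 − 0.942 = 0.058
~~A = 1 − 0.058 = 0.942
So the left factor is ~~A = 0.942.
B ∧ B = min(0.349, 0.349) = 0.349
C → (B ∧ B) = min(1, 1 − 0.190 + 0.349) = min(1, 1.159) = 1.000
~(C → (B ∧ B)) = 1 − 1.000 = 0.000
So the right-hand bound is ~(C → (B ∧ B)) = 0.000.
The residuum of the Łukasiewicz t-norm gives the supremum: min(1, 1 − 0.942 + 0.000).
1 − 0.942 + 0.000 = 0.058, so t = min(1, 0.058) = 0.058.
Check: 0.942 ⊗ 0.058 = max(0, 0.000) = 0.000 ≤ 0.000.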